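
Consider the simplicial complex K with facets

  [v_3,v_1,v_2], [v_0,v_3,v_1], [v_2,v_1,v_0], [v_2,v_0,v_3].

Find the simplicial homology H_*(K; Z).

Order the vertices as v_0 < v_1 < v_2 < v_3. Listing each simplex with vertices in this order, K has dimension 2 with simplices:

  0-simplices (4): [v_0], [v_1], [v_2], [v_3]
  1-simplices (6): [v_0,v_1], [v_0,v_2], [v_0,v_3], [v_1,v_2], [v_1,v_3], [v_2,v_3]
  2-simplices (4): [v_0,v_1,v_2], [v_0,v_1,v_3], [v_0,v_2,v_3], [v_1,v_2,v_3]

so the chain groups are C_0 ≅ Z^4, C_1 ≅ Z^6, C_2 ≅ Z^4.

Boundary ∂_1: C_1 → C_0 sends each edge [p,q] (with p < q) to q − p. For instance
  ∂[v_1,v_2] = [v_2] − [v_1].
The resulting 4×6 matrix has rank 3, and its Smith normal form has invariant factors (1,1,1).

Boundary ∂_2: C_2 → C_1 acts by ∂[p,q,r] = [q,r] − [p,r] + [p,q]. For instance
  ∂[v_0,v_2,v_3] = [v_2,v_3] − [v_0,v_3] + [v_0,v_2],
  ∂[v_0,v_1,v_3] = [v_1,v_3] − [v_0,v_3] + [v_0,v_1].
This gives a 6×4 integer matrix of rank 3; reducing to Smith normal form yields diagonal entries (1,1,1).

Now H_k = ker ∂_k / im ∂_{k+1}, so:

  H_0: rank C_0 − rank ∂_1 = 4 − 3 = 1, and the invariant factors of ∂_1 are all 1, so H_0 ≅ Z.
  H_1: rank ker ∂_1 − rank ∂_2 = (6 − 3) − 3 = 0, and the invariant factors of ∂_2 are all 1, so H_1 ≅ 0.
  H_2: rank ker ∂_2 − rank ∂_3 = (4 − 3) − 0 = 1, and there is no ∂_3, so H_2 ≅ Z.

(K is a triangulation of the 2-sphere S^2.)

H_0 ≅ Z,  H_1 = 0,  H_2 ≅ Z.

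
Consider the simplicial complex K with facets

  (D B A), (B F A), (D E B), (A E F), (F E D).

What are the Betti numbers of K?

b_0 = 1, b_1 = 1, b_2 = 0.

Take the total order A < B < D < E < F on the vertex set. Then K (dimension 2) consists of the simplices:

  0-simplices (5): A, B, D, E, F
  1-simplices (10): AB, AD, AE, AF, BD, BE, BF, DE, DF, EF
  2-simplices (5): ABD, ABF, AEF, BDE, DEF

so the chain groups are C_0 ≅ Z^5, C_1 ≅ Z^10, C_2 ≅ Z^5.

∂_1: C_1 → C_0 maps an edge to its endpoints' difference, ∂[p,q] = q − p.
As a 5×10 matrix over Z this has rank 4, with invariant factors (1,1,1,1).

Boundary ∂_2: C_2 → C_1 maps a triangle to the signed sum of its edges. For instance
  ∂BDE = DE − BE + BD,
  ∂AEF = EF − AF + AE.
The 10×5 boundary matrix has rank 5 and Smith normal form diag(1,1,1,1,1).

From H_k ≅ ker(∂_k) / im(∂_{k+1}) we obtain:

  H_0: rank C_0 − rank ∂_1 = 5 − 4 = 1, and the invariant factors of ∂_1 are all 1, so H_0 ≅ Z.
  H_1: rank ker ∂_1 − rank ∂_2 = (10 − 4) − 5 = 1, and the invariant factors of ∂_2 are all 1, so H_1 ≅ Z.
  H_2: rank ker ∂_2 − rank ∂_3 = (5 − 5) − 0 = 0, and there is no ∂_3, so H_2 ≅ 0.

As a check, the Euler characteristic is 5 − 10 + 5 = 0, which agrees with 1 − 1 + 0 = 0.
(K is a triangulation of the Möbius band.)

Hence the Betti numbers are b_0 = 1, b_1 = 1, b_2 = 0.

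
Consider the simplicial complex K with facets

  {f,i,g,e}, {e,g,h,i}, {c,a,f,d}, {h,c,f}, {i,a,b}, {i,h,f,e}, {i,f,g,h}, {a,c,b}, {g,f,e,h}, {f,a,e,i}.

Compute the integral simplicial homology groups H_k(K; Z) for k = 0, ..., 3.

H_0 ≅ Z,  H_1 = 0,  H_2 = 0,  H_3 ≅ Z.

Fix the vertex order a < b < c < d < e < f < g < h < i and write every simplex with vertices in increasing order. Then dim K = 3 and the simplices of K are:

  0-simplices (9): a, b, c, d, e, f, g, h, i
  1-simplices (22): ab, ac, ad, ae, af, ai, bc, bi, cd, cf, ch, df, ef, eg, eh, ei, fg, fh, fi, gh, gi, hi
  2-simplices (20): abc, abi, acd, acf, adf, aef, aei, afi, cdf, cfh, efg, efh, efi, egh, egi, ehi, fgh, fgi, fhi, ghi
  3-simplices (7): acdf, aefi, efgh, efgi, efhi, eghi, fghi

so the chain groups are C_0 ≅ Z^9, C_1 ≅ Z^22, C_2 ≅ Z^20, C_3 ≅ Z^7.

Boundary ∂_1: C_1 → C_0 sends each edge [p,q] (with p < q) to q − p. For instance
  ∂ef = f − e.
The resulting 9×22 matrix has rank 8, and its Smith normal form has invariant factors (1,1,1,1,1,1,1,1).

The boundary map ∂_2: C_2 → C_1 acts by ∂[p,q,r] = [q,r] − [p,r] + [p,q]. For instance
  ∂efh = fh − eh + ef,
  ∂ghi = hi − gi + gh.
As a 22×20 matrix over Z this has rank 14, with invariant factors (1,1,1,1,1,1,1,1,1,1,1,1,1,1).

The boundary map ∂_3: C_3 → C_2 sends each 3-simplex σ to the alternating sum Σ_i (−1)^i (σ with its i-th vertex removed). For instance
  ∂fghi = ghi − fhi + fgi − fgh,
  ∂efgi = fgi − egi + efi − efg.
This gives a 20×7 integer matrix of rank 6; reducing to Smith normal form yields diagonal entries (1,1,1,1,1,1).

Computing H_k = (kernel of ∂_k) / (image of ∂_{k+1}):

  H_0: rank C_0 − rank ∂_1 = 9 − 8 = 1, and the invariant factors of ∂_1 are all 1, so H_0 = Z.
  H_1: rank ker ∂_1 − rank ∂_2 = (22 − 8) − 14 = 0, and the invariant factors of ∂_2 are all 1, so H_1 = 0.
  H_2: rank ker ∂_2 − rank ∂_3 = (20 − 14) − 6 = 0, and the invariant factors of ∂_3 are all 1, so H_2 = 0.
  H_3: rank ker ∂_3 − rank ∂_4 = (7 − 6) − 0 = 1, and there is no ∂_4, so H_3 = Z.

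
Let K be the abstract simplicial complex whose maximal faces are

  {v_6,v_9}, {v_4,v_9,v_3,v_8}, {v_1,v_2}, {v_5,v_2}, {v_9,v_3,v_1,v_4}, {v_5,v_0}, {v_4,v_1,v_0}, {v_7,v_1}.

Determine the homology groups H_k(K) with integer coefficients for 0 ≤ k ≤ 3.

Order the vertices as v_0 < v_1 < v_2 < v_3 < v_4 < v_5 < v_6 < v_7 < v_8 < v_9. Listing each simplex with vertices in this order, K has dimension 3 with simplices:

  0-simplices (10): [v_0], [v_1], [v_2], [v_3], [v_4], [v_5], [v_6], [v_7], [v_8], [v_9]
  1-simplices (16): (16 of them)
  2-simplices (8): [v_0,v_1,v_4], [v_1,v_3,v_4], [v_1,v_3,v_9], [v_1,v_4,v_9], [v_3,v_4,v_8], [v_3,v_4,v_9], [v_3,v_8,v_9], [v_4,v_8,v_9]
  3-simplices (2): [v_1,v_3,v_4,v_9], [v_3,v_4,v_8,v_9]

Hence C_0 ≅ Z^10, C_1 ≅ Z^16, C_2 ≅ Z^8, C_3 ≅ Z^2.

Boundary ∂_1: C_1 → C_0 maps an edge to its endpoints' difference, ∂[p,q] = q − p. For instance
  ∂[v_4,v_8] = [v_8] − [v_4].
The 10×16 boundary matrix has rank 9 and Smith normal form diag(1,1,1,1,1,1,1,1,1).

∂_2: C_2 → C_1 sends each 2-simplex [p,q,r] to [q,r] − [p,r] + [p,q]. For instance
  ∂[v_3,v_4,v_9] = [v_4,v_9] − [v_3,v_9] + [v_3,v_4],
  ∂[v_1,v_3,v_4] = [v_3,v_4] − [v_1,v_4] + [v_1,v_3].
As a 16×8 matrix over Z this has rank 6, with invariant factors (1,1,1,1,1,1).

Boundary ∂_3: C_3 → C_2 sends each 3-simplex σ to the alternating sum Σ_i (−1)^i (σ with its i-th vertex removed). For instance
  ∂[v_1,v_3,v_4,v_9] = [v_3,v_4,v_9] − [v_1,v_4,v_9] + [v_1,v_3,v_9] − [v_1,v_3,v_4],
  ∂[v_3,v_4,v_8,v_9] = [v_4,v_8,v_9] − [v_3,v_8,v_9] + [v_3,v_4,v_9] − [v_3,v_4,v_8].
The resulting 8×2 matrix has rank 2, and its Smith normal form has invariant factors (1,1).

Now H_k = ker ∂_k / im ∂_{k+1}, so:

  H_0: rank C_0 − rank ∂_1 = 10 − 9 = 1, and the invariant factors of ∂_1 are all 1, so H_0 ≅ Z.
  H_1: rank ker ∂_1 − rank ∂_2 = (16 − 9) − 6 = 1, and the invariant factors of ∂_2 are all 1, so H_1 ≅ Z.
  H_2: rank ker ∂_2 − rank ∂_3 = (8 − 6) − 2 = 0, and the invariant factors of ∂_3 are all 1, so H_2 ≅ 0.
  H_3: rank ker ∂_3 − rank ∂_4 = (2 − 2) − 0 = 0, and there is no ∂_4, so H_3 ≅ 0.

H_0 ≅ Z,  H_1 ≅ Z,  H_2 = 0,  H_3 = 0.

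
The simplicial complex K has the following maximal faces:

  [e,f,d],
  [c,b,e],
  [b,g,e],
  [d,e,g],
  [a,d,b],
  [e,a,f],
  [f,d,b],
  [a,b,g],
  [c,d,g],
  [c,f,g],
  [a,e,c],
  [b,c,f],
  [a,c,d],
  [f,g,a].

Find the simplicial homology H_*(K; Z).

K has 7 vertices, 21 edges, 14 triangles.
rank ∂_0 = 0, rank ∂_1 = 6 ⇒ b_0 = 7 − 0 − 6 = 1; all invariant factors of ∂_1 are 1 so no torsion. So H_0 ≅ Z.
rank ∂_1 = 6, rank ∂_2 = 13 ⇒ b_1 = 21 − 6 − 13 = 2; all invariant factors of ∂_2 are 1 so no torsion. So H_1 ≅ Z^2.
rank ∂_2 = 13, rank ∂_3 = 0 ⇒ b_2 = 14 − 13 − 0 = 1. So H_2 ≅ Z.

H_0 ≅ Z,  H_1 ≅ Z^2,  H_2 ≅ Z.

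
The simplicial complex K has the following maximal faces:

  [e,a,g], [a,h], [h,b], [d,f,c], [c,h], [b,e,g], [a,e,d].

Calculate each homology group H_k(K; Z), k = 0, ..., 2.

We work with the vertex ordering a < b < c < d < e < f < g < h. The simplices of K, each written with vertices in increasing order, are:

  0-simplices (8): a, b, c, d, e, f, g, h
  1-simplices (13): ad, ae, ag, ah, be, bg, bh, cd, cf, ch, de, df, eg
  2-simplices (4): ade, aeg, beg, cdf

so the chain groups are C_0 ≅ Z^8, C_1 ≅ Z^13, C_2 ≅ Z^4.

The boundary map ∂_1: C_1 → C_0 is given by ∂[p,q] = [q] − [p]. For instance
  ∂bh = h − b.
The 8×13 boundary matrix has rank 7 and Smith normal form diag(1,1,1,1,1,1,1).

Boundary ∂_2: C_2 → C_1 acts by ∂[p,q,r] = [q,r] − [p,r] + [p,q]. For instance
  ∂aeg = eg − ag + ae,
  ∂ade = de − ae + ad.
This gives a 13×4 integer matrix of rank 4; reducing to Smith normal form yields diagonal entries (1,1,1,1).

From H_k ≅ ker(∂_k) / im(∂_{k+1}) we obtain:

  H_0: rank C_0 − rank ∂_1 = 8 − 7 = 1, and the invariant factors of ∂_1 are all 1, so H_0 ≅ Z.
  H_1: rank ker ∂_1 − rank ∂_2 = (13 − 7) − 4 = 2, and the invariant factors of ∂_2 are all 1, so H_1 ≅ Z^2.
  H_2: rank ker ∂_2 − rank ∂_3 = (4 − 4) − 0 = 0, and there is no ∂_3, so H_2 ≅ 0.

As a check, the Euler characteristic is 8 − 13 + 4 = -1, which agrees with 1 − 2 + 0 = -1.

H_0 ≅ Z,  H_1 ≅ Z^2,  H_2 = 0.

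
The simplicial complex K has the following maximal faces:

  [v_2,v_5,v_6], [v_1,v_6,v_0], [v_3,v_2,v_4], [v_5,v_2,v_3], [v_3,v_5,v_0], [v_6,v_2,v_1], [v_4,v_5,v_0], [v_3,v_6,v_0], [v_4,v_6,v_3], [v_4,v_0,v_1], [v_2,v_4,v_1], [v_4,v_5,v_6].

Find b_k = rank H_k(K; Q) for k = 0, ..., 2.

We work with the vertex ordering v_0 < v_1 < v_2 < v_3 < v_4 < v_5 < v_6. The simplices of K, each written with vertices in increasing order, are:

  0-simplices (7): [v_0], [v_1], [v_2], [v_3], [v_4], [v_5], [v_6]
  1-simplices (18): (18 of them)
  2-simplices (12): (12 of them)

Hence C_0 ≅ Z^7, C_1 ≅ Z^18, C_2 ≅ Z^12.

Boundary ∂_1: C_1 → C_0 maps an edge to its endpoints' difference, ∂[p,q] = q − p.
This gives a 7×18 integer matrix of rank 6; reducing to Smith normal form yields diagonal entries (1,1,1,1,1,1).

Boundary ∂_2: C_2 → C_1 maps a triangle to the signed sum of its edges. For instance
  ∂[v_1,v_2,v_4] = [v_2,v_4] − [v_1,v_4] + [v_1,v_2],
  ∂[v_0,v_1,v_6] = [v_1,v_6] − [v_0,v_6] + [v_0,v_1].
The resulting 18×12 matrix has rank 12, and its Smith normal form has invariant factors (1,1,1,1,1,1,1,1,1,1,1,2).

Now H_k = ker ∂_k / im ∂_{k+1}, so:

  H_0: rank C_0 − rank ∂_1 = 7 − 6 = 1, and the invariant factors of ∂_1 are all 1, so H_0 ≅ Z.
  H_1: rank ker ∂_1 − rank ∂_2 = (18 − 6) − 12 = 0, and ∂_2 has invariant factor 2 > 1, so H_1 ≅ Z/2Z.
  H_2: rank ker ∂_2 − rank ∂_3 = (12 − 12) − 0 = 0, and there is no ∂_3, so H_2 ≅ 0.

As a check, the Euler characteristic is 7 − 18 + 12 = 1, which agrees with 1 − 0 + 0 = 1.
(K is a triangulation of the real projective plane RP^2.)

Hence the Betti numbers are b_0 = 1, b_1 = 0, b_2 = 0.

b_0 = 1, b_1 = 0, b_2 = 0.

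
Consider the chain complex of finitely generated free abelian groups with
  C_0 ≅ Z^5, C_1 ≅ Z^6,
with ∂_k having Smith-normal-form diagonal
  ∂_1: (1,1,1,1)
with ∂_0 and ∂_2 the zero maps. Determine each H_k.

H_0: b_0 = 5 − 0 − 4 = 1; torsion from ∂_1 factors > 1: none. So H_0 = Z.
H_1: b_1 = 6 − 4 − 0 = 2; torsion from ∂_2 factors > 1: none. So H_1 = Z^2.

H_0 = Z,  H_1 = Z^2.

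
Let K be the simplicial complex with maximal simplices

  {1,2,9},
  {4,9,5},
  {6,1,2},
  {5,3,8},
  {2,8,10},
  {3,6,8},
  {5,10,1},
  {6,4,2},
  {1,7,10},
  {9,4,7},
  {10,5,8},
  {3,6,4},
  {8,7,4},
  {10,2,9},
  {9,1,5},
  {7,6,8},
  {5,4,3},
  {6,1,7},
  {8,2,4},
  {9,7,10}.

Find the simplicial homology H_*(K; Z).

H_0 ≅ Z,  H_1 ≅ Z ⊕ Z/2,  H_2 = 0.

Fix the vertex order 1 < 2 < 3 < 4 < 5 < 6 < 7 < 8 < 9 < 10 and write every simplex with vertices in increasing order. Then dim K = 2 and the simplices of K are:

  0-simplices (10): [1], [2], [3], [4], [5], [6], [7], [8], [9], [10]
  1-simplices (30): (30 of them)
  2-simplices (20): (20 of them)

Hence C_0 ≅ Z^10, C_1 ≅ Z^30, C_2 ≅ Z^20.

Boundary ∂_1: C_1 → C_0 sends each edge [p,q] (with p < q) to q − p.
The resulting 10×30 matrix has rank 9, and its Smith normal form has invariant factors (1,1,1,1,1,1,1,1,1).

∂_2: C_2 → C_1 maps a triangle to the signed sum of its edges. For instance
  ∂[4,5,9] = [5,9] − [4,9] + [4,5],
  ∂[3,4,5] = [4,5] − [3,5] + [3,4].
As a 30×20 matrix over Z this has rank 20, with invariant factors (1,1,1,1,1,1,1,1,1,1,1,1,1,1,1,1,1,1,1,2).

Computing H_k = (kernel of ∂_k) / (image of ∂_{k+1}):

  H_0: rank C_0 − rank ∂_1 = 10 − 9 = 1, and the invariant factors of ∂_1 are all 1, so H_0 = Z.
  H_1: rank ker ∂_1 − rank ∂_2 = (30 − 9) − 20 = 1, and ∂_2 has invariant factor 2 > 1, so H_1 = Z ⊕ Z/2.
  H_2: rank ker ∂_2 − rank ∂_3 = (20 − 20) − 0 = 0, and there is no ∂_3, so H_2 = 0.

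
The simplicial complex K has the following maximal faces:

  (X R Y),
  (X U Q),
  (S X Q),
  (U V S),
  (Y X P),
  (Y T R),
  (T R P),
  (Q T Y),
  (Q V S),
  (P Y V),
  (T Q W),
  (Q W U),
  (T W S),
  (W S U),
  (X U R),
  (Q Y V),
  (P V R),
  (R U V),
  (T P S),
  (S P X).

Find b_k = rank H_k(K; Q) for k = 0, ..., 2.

b_0 = 1, b_1 = 1, b_2 = 0.

Fix the vertex order P < Q < R < S < T < U < V < W < X < Y and write every simplex with vertices in increasing order. Then dim K = 2 and the simplices of K are:

  0-simplices (10): P, Q, R, S, T, U, V, W, X, Y
  1-simplices (30): PR, PS, PT, PV, PX, PY, QS, QT, QU, QV, QW, QX, QY, RT, RU, RV, RX, RY, ST, SU, SV, SW, SX, TW, TY, UV, UW, UX, VY, XY
  2-simplices (20): PRT, PRV, PST, PSX, PVY, PXY, QSV, QSX, QTW, QTY, QUW, QUX, QVY, RTY, RUV, RUX, RXY, STW, SUV, SUW

so the chain groups are C_0 ≅ Z^10, C_1 ≅ Z^30, C_2 ≅ Z^20.

∂_1: C_1 → C_0 sends each edge [p,q] (with p < q) to q − p. For instance
  ∂PX = X − P.
The 10×30 boundary matrix has rank 9 and Smith normal form diag(1,1,1,1,1,1,1,1,1).

Boundary ∂_2: C_2 → C_1 sends each 2-simplex [p,q,r] to [q,r] − [p,r] + [p,q]. For instance
  ∂STW = TW − SW + ST,
  ∂RTY = TY − RY + RT.
This gives a 30×20 integer matrix of rank 20; reducing to Smith normal form yields diagonal entries (1,1,1,1,1,1,1,1,1,1,1,1,1,1,1,1,1,1,1,2).

Now H_k = ker ∂_k / im ∂_{k+1}, so:

  H_0: rank C_0 − rank ∂_1 = 10 − 9 = 1, and the invariant factors of ∂_1 are all 1, so H_0 ≅ Z.
  H_1: rank ker ∂_1 − rank ∂_2 = (30 − 9) − 20 = 1, and ∂_2 has invariant factor 2 > 1, so H_1 ≅ Z ⊕ Z/2.
  H_2: rank ker ∂_2 − rank ∂_3 = (20 − 20) − 0 = 0, and there is no ∂_3, so H_2 ≅ 0.

As a check, the Euler characteristic is 10 − 30 + 20 = 0, which agrees with 1 − 1 + 0 = 0.

Hence the Betti numbers are b_0 = 1, b_1 = 1, b_2 = 0.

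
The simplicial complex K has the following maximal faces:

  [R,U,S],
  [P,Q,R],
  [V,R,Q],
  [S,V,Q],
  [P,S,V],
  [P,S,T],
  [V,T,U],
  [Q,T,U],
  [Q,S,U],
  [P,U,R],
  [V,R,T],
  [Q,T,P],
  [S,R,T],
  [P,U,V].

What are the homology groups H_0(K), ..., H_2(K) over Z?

Fix the vertex order P < Q < R < S < T < U < V and write every simplex with vertices in increasing order. Then dim K = 2 and the simplices of K are:

  0-simplices (7): P, Q, R, S, T, U, V
  1-simplices (21): PQ, PR, PS, PT, PU, PV, QR, QS, QT, QU, QV, RS, RT, RU, RV, ST, SU, SV, TU, TV, UV
  2-simplices (14): PQR, PQT, PRU, PST, PSV, PUV, QRV, QSU, QSV, QTU, RST, RSU, RTV, TUV

so the chain groups are C_0 ≅ Z^7, C_1 ≅ Z^21, C_2 ≅ Z^14.

Boundary ∂_1: C_1 → C_0 is given by ∂[p,q] = [q] − [p].
This gives a 7×21 integer matrix of rank 6; reducing to Smith normal form yields diagonal entries (1,1,1,1,1,1).

∂_2: C_2 → C_1 acts by ∂[p,q,r] = [q,r] − [p,r] + [p,q]. For instance
  ∂TUV = UV − TV + TU,
  ∂PQR = QR − PR + PQ.
As a 21×14 matrix over Z this has rank 13, with invariant factors (1,1,1,1,1,1,1,1,1,1,1,1,1).

From H_k ≅ ker(∂_k) / im(∂_{k+1}) we obtain:

  H_0: rank C_0 − rank ∂_1 = 7 − 6 = 1, and the invariant factors of ∂_1 are all 1, so H_0 = Z.
  H_1: rank ker ∂_1 − rank ∂_2 = (21 − 6) − 13 = 2, and the invariant factors of ∂_2 are all 1, so H_1 = Z^2.
  H_2: rank ker ∂_2 − rank ∂_3 = (14 − 13) − 0 = 1, and there is no ∂_3, so H_2 = Z.

H_0 = Z,  H_1 = Z^2,  H_2 = Z.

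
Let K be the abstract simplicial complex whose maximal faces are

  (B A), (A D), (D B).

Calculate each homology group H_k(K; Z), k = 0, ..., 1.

H_0 ≅ Z,  H_1 ≅ Z.

Take the total order A < B < D on the vertex set. Then K (dimension 1) consists of the simplices:

  0-simplices (3): A, B, D
  1-simplices (3): AB, AD, BD

Hence C_0 ≅ Z^3, C_1 ≅ Z^3.

The boundary map ∂_1: C_1 → C_0 maps an edge to its endpoints' difference, ∂[p,q] = q − p.
The 3×3 boundary matrix has rank 2 and Smith normal form diag(1,1).

Now H_k = ker ∂_k / im ∂_{k+1}, so:

  H_0: rank C_0 − rank ∂_1 = 3 − 2 = 1, and the invariant factors of ∂_1 are all 1, so H_0 = Z.
  H_1: rank ker ∂_1 − rank ∂_2 = (3 − 2) − 0 = 1, and there is no ∂_2, so H_1 = Z.

(K is a triangulation of the circle S^1.)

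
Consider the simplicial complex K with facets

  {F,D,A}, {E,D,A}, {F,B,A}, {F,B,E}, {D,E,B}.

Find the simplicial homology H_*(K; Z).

Order the vertices as A < B < D < E < F. Listing each simplex with vertices in this order, K has dimension 2 with simplices:

  0-simplices (5): A, B, D, E, F
  1-simplices (10): AB, AD, AE, AF, BD, BE, BF, DE, DF, EF
  2-simplices (5): ABF, ADE, ADF, BDE, BEF

so the chain groups are C_0 ≅ Z^5, C_1 ≅ Z^10, C_2 ≅ Z^5.

Boundary ∂_1: C_1 → C_0 sends each edge [p,q] (with p < q) to q − p.
This gives a 5×10 integer matrix of rank 4; reducing to Smith normal form yields diagonal entries (1,1,1,1).

∂_2: C_2 → C_1 maps a triangle to the signed sum of its edges. For instance
  ∂ADF = DF − AF + AD,
  ∂ADE = DE − AE + AD.
As a 10×5 matrix over Z this has rank 5, with invariant factors (1,1,1,1,1).

From H_k ≅ ker(∂_k) / im(∂_{k+1}) we obtain:

  H_0: rank C_0 − rank ∂_1 = 5 − 4 = 1, and the invariant factors of ∂_1 are all 1, so H_0 ≅ Z.
  H_1: rank ker ∂_1 − rank ∂_2 = (10 − 4) − 5 = 1, and the invariant factors of ∂_2 are all 1, so H_1 ≅ Z.
  H_2: rank ker ∂_2 − rank ∂_3 = (5 − 5) − 0 = 0, and there is no ∂_3, so H_2 ≅ 0.

As a check, the Euler characteristic is 5 − 10 + 5 = 0, which agrees with 1 − 1 + 0 = 0.

H_0 ≅ Z,  H_1 ≅ Z,  H_2 = 0.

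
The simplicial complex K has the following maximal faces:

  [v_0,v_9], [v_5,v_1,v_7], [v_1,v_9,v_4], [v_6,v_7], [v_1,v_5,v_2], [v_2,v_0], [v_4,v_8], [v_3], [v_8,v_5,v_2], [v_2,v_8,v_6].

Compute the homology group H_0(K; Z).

Take the total order v_0 < v_1 < v_2 < v_3 < v_4 < v_5 < v_6 < v_7 < v_8 < v_9 on the vertex set. Then K (dimension 2) consists of the simplices:

  0-simplices (10): [v_0], [v_1], [v_2], [v_3], [v_4], [v_5], [v_6], [v_7], [v_8], [v_9]
  1-simplices (16): (16 of them)
  2-simplices (5): [v_1,v_2,v_5], [v_1,v_4,v_9], [v_1,v_5,v_7], [v_2,v_5,v_8], [v_2,v_6,v_8]

so the chain groups are C_0 ≅ Z^10, C_1 ≅ Z^16, C_2 ≅ Z^5.

∂_1: C_1 → C_0 sends each edge [p,q] (with p < q) to q − p. For instance
  ∂[v_5,v_8] = [v_8] − [v_5].
The 10×16 boundary matrix has rank 8 and Smith normal form diag(1,1,1,1,1,1,1,1).

The boundary map ∂_2: C_2 → C_1 acts by ∂[p,q,r] = [q,r] − [p,r] + [p,q]. For instance
  ∂[v_2,v_5,v_8] = [v_5,v_8] − [v_2,v_8] + [v_2,v_5],
  ∂[v_1,v_4,v_9] = [v_4,v_9] − [v_1,v_9] + [v_1,v_4].
The 16×5 boundary matrix has rank 5 and Smith normal form diag(1,1,1,1,1).

Computing H_k = (kernel of ∂_k) / (image of ∂_{k+1}):

  H_0: rank C_0 − rank ∂_1 = 10 − 8 = 2, and the invariant factors of ∂_1 are all 1, so H_0 ≅ Z^2.

H_0 ≅ Z^2.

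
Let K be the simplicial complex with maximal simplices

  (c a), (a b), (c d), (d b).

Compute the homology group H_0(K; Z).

K has 4 vertices, 4 edges.
rank ∂_0 = 0, rank ∂_1 = 3 ⇒ b_0 = 4 − 0 − 3 = 1; all invariant factors of ∂_1 are 1 so no torsion. So H_0 ≅ Z.

H_0 ≅ Z.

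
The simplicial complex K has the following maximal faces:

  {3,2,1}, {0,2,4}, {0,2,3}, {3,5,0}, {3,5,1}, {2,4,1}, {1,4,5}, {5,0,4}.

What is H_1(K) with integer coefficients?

H_1 = 0.

Fix the vertex order 0 < 1 < 2 < 3 < 4 < 5 and write every simplex with vertices in increasing order. Then dim K = 2 and the simplices of K are:

  0-simplices (6): [0], [1], [2], [3], [4], [5]
  1-simplices (12): [0,2], [0,3], [0,4], [0,5], [1,2], [1,3], [1,4], [1,5], [2,3], [2,4], [3,5], [4,5]
  2-simplices (8): [0,2,3], [0,2,4], [0,3,5], [0,4,5], [1,2,3], [1,2,4], [1,3,5], [1,4,5]

Hence C_0 ≅ Z^6, C_1 ≅ Z^12, C_2 ≅ Z^8.

Boundary ∂_1: C_1 → C_0 sends each edge [p,q] (with p < q) to q − p.
The 6×12 boundary matrix has rank 5 and Smith normal form diag(1,1,1,1,1).

Boundary ∂_2: C_2 → C_1 acts by ∂[p,q,r] = [q,r] − [p,r] + [p,q]. For instance
  ∂[1,2,4] = [2,4] − [1,4] + [1,2],
  ∂[1,2,3] = [2,3] − [1,3] + [1,2].
This gives a 12×8 integer matrix of rank 7; reducing to Smith normal form yields diagonal entries (1,1,1,1,1,1,1).

Now H_k = ker ∂_k / im ∂_{k+1}, so:

  H_1: rank ker ∂_1 − rank ∂_2 = (12 − 5) − 7 = 0, and the invariant factors of ∂_2 are all 1, so H_1 ≅ 0.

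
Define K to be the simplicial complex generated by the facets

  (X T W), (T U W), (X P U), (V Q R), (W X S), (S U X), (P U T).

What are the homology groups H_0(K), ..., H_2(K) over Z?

K has 9 vertices, 15 edges, 7 triangles.
rank ∂_0 = 0, rank ∂_1 = 7 ⇒ b_0 = 9 − 0 − 7 = 2; all invariant factors of ∂_1 are 1 so no torsion. So H_0 ≅ Z^2.
rank ∂_1 = 7, rank ∂_2 = 7 ⇒ b_1 = 15 − 7 − 7 = 1; all invariant factors of ∂_2 are 1 so no torsion. So H_1 ≅ Z.
rank ∂_2 = 7, rank ∂_3 = 0 ⇒ b_2 = 7 − 7 − 0 = 0. So H_2 ≅ 0.

H_0 = Z^2,  H_1 = Z,  H_2 = 0.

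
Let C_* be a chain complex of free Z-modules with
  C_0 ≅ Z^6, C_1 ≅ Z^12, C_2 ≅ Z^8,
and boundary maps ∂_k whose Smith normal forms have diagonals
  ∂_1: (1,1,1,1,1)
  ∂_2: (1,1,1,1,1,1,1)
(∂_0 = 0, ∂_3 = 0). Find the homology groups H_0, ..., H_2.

H_0 ≅ Z,  H_1 = 0,  H_2 ≅ Z.

H_0: b_0 = 6 − 0 − 5 = 1; torsion from ∂_1 factors > 1: none. So H_0 ≅ Z.
H_1: b_1 = 12 − 5 − 7 = 0; torsion from ∂_2 factors > 1: none. So H_1 ≅ 0.
H_2: b_2 = 8 − 7 − 0 = 1; torsion from ∂_3 factors > 1: none. So H_2 ≅ Z.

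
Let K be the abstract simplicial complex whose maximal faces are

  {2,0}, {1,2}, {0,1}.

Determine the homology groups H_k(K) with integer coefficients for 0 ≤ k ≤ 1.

H_0 = Z,  H_1 = Z.

Take the total order 0 < 1 < 2 on the vertex set. Then K (dimension 1) consists of the simplices:

  0-simplices (3): [0], [1], [2]
  1-simplices (3): [0,1], [0,2], [1,2]

Hence C_0 ≅ Z^3, C_1 ≅ Z^3.

Boundary ∂_1: C_1 → C_0 sends each edge [p,q] (with p < q) to q − p. For instance
  ∂[0,2] = [2] − [0].
The resulting 3×3 matrix has rank 2, and its Smith normal form has invariant factors (1,1).

Now H_k = ker ∂_k / im ∂_{k+1}, so:

  H_0: rank C_0 − rank ∂_1 = 3 − 2 = 1, and the invariant factors of ∂_1 are all 1, so H_0 ≅ Z.
  H_1: rank ker ∂_1 − rank ∂_2 = (3 − 2) − 0 = 1, and there is no ∂_2, so H_1 ≅ Z.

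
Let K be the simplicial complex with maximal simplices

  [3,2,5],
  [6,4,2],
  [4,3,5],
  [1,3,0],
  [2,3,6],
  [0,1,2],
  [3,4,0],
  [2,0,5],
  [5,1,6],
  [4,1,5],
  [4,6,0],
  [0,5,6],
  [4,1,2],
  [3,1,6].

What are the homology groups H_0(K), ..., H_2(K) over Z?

We work with the vertex ordering 0 < 1 < 2 < 3 < 4 < 5 < 6. The simplices of K, each written with vertices in increasing order, are:

  0-simplices (7): [0], [1], [2], [3], [4], [5], [6]
  1-simplices (21): [0,1], [0,2], [0,3], [0,4], [0,5], [0,6], [1,2], [1,3], [1,4], [1,5], [1,6], [2,3], [2,4], [2,5], [2,6], [3,4], [3,5], [3,6], [4,5], [4,6], [5,6]
  2-simplices (14): [0,1,2], [0,1,3], [0,2,5], [0,3,4], [0,4,6], [0,5,6], [1,2,4], [1,3,6], [1,4,5], [1,5,6], [2,3,5], [2,3,6], [2,4,6], [3,4,5]

giving chain groups C_0 ≅ Z^7, C_1 ≅ Z^21, C_2 ≅ Z^14.

The boundary map ∂_1: C_1 → C_0 is given by ∂[p,q] = [q] − [p]. For instance
  ∂[1,2] = [2] − [1].
This gives a 7×21 integer matrix of rank 6; reducing to Smith normal form yields diagonal entries (1,1,1,1,1,1).

∂_2: C_2 → C_1 sends each 2-simplex [p,q,r] to [q,r] − [p,r] + [p,q]. For instance
  ∂[0,5,6] = [5,6] − [0,6] + [0,5],
  ∂[1,2,4] = [2,4] − [1,4] + [1,2].
As a 21×14 matrix over Z this has rank 13, with invariant factors (1,1,1,1,1,1,1,1,1,1,1,1,1).

Reading off H_k = ker ∂_k / im ∂_{k+1}:

  H_0: rank C_0 − rank ∂_1 = 7 − 6 = 1, and the invariant factors of ∂_1 are all 1, so H_0 = Z.
  H_1: rank ker ∂_1 − rank ∂_2 = (21 − 6) − 13 = 2, and the invariant factors of ∂_2 are all 1, so H_1 = Z^2.
  H_2: rank ker ∂_2 − rank ∂_3 = (14 − 13) − 0 = 1, and there is no ∂_3, so H_2 = Z.

(K is a triangulation of the torus T^2.)

H_0 = Z,  H_1 = Z^2,  H_2 = Z.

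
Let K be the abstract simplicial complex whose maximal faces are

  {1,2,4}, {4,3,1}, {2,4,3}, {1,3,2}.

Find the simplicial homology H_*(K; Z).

H_0 ≅ Z,  H_1 = 0,  H_2 ≅ Z.

Order the vertices as 1 < 2 < 3 < 4. Listing each simplex with vertices in this order, K has dimension 2 with simplices:

  0-simplices (4): [1], [2], [3], [4]
  1-simplices (6): [1,2], [1,3], [1,4], [2,3], [2,4], [3,4]
  2-simplices (4): [1,2,3], [1,2,4], [1,3,4], [2,3,4]

so the chain groups are C_0 ≅ Z^4, C_1 ≅ Z^6, C_2 ≅ Z^4.

Boundary ∂_1: C_1 → C_0 sends each edge [p,q] (with p < q) to q − p. For instance
  ∂[2,4] = [4] − [2].
The 4×6 boundary matrix has rank 3 and Smith normal form diag(1,1,1).

The boundary map ∂_2: C_2 → C_1 maps a triangle to the signed sum of its edges. For instance
  ∂[1,2,3] = [2,3] − [1,3] + [1,2],
  ∂[1,2,4] = [2,4] − [1,4] + [1,2].
This gives a 6×4 integer matrix of rank 3; reducing to Smith normal form yields diagonal entries (1,1,1).

Computing H_k = (kernel of ∂_k) / (image of ∂_{k+1}):

  H_0: rank C_0 − rank ∂_1 = 4 − 3 = 1, and the invariant factors of ∂_1 are all 1, so H_0 = Z.
  H_1: rank ker ∂_1 − rank ∂_2 = (6 − 3) − 3 = 0, and the invariant factors of ∂_2 are all 1, so H_1 = 0.
  H_2: rank ker ∂_2 − rank ∂_3 = (4 − 3) − 0 = 1, and there is no ∂_3, so H_2 = Z.

As a check, the Euler characteristic is 4 − 6 + 4 = 2, which agrees with 1 − 0 + 1 = 2.
(K is a triangulation of the 2-sphere S^2.)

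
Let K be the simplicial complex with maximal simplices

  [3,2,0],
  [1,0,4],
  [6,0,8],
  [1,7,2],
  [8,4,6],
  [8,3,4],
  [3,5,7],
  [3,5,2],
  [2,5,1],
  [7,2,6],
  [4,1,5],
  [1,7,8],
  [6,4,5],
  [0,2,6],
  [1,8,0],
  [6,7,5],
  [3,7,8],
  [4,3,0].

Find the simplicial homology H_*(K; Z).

H_0 = Z,  H_1 = Z ⊕ Z/2,  H_2 = 0.

Take the total order 0 < 1 < 2 < 3 < 4 < 5 < 6 < 7 < 8 on the vertex set. Then K (dimension 2) consists of the simplices:

  0-simplices (9): [0], [1], [2], [3], [4], [5], [6], [7], [8]
  1-simplices (27): (27 of them)
  2-simplices (18): [0,1,4], [0,1,8], [0,2,3], [0,2,6], [0,3,4], [0,6,8], [1,2,5], [1,2,7], [1,4,5], [1,7,8], [2,3,5], [2,6,7], [3,4,8], [3,5,7], [3,7,8], [4,5,6], [4,6,8], [5,6,7]

so the chain groups are C_0 ≅ Z^9, C_1 ≅ Z^27, C_2 ≅ Z^18.

The boundary map ∂_1: C_1 → C_0 is given by ∂[p,q] = [q] − [p].
This gives a 9×27 integer matrix of rank 8; reducing to Smith normal form yields diagonal entries (1,1,1,1,1,1,1,1).

Boundary ∂_2: C_2 → C_1 sends each 2-simplex [p,q,r] to [q,r] − [p,r] + [p,q]. For instance
  ∂[3,7,8] = [7,8] − [3,8] + [3,7],
  ∂[1,7,8] = [7,8] − [1,8] + [1,7].
The 27×18 boundary matrix has rank 18 and Smith normal form diag(1,1,1,1,1,1,1,1,1,1,1,1,1,1,1,1,1,2).

From H_k ≅ ker(∂_k) / im(∂_{k+1}) we obtain:

  H_0: rank C_0 − rank ∂_1 = 9 − 8 = 1, and the invariant factors of ∂_1 are all 1, so H_0 = Z.
  H_1: rank ker ∂_1 − rank ∂_2 = (27 − 8) − 18 = 1, and ∂_2 has invariant factor 2 > 1, so H_1 = Z ⊕ Z/2.
  H_2: rank ker ∂_2 − rank ∂_3 = (18 − 18) − 0 = 0, and there is no ∂_3, so H_2 = 0.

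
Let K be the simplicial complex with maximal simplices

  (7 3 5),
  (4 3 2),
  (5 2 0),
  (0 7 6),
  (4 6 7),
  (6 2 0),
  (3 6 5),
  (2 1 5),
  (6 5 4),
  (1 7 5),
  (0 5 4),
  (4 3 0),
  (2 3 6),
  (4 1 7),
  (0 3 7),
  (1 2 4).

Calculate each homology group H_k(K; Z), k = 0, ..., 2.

H_0 ≅ Z,  H_1 ≅ Z^2,  H_2 ≅ Z.

Fix the vertex order 0 < 1 < 2 < 3 < 4 < 5 < 6 < 7 and write every simplex with vertices in increasing order. Then dim K = 2 and the simplices of K are:

  0-simplices (8): [0], [1], [2], [3], [4], [5], [6], [7]
  1-simplices (24): (24 of them)
  2-simplices (16): [0,2,5], [0,2,6], [0,3,4], [0,3,7], [0,4,5], [0,6,7], [1,2,4], [1,2,5], [1,4,7], [1,5,7], [2,3,4], [2,3,6], [3,5,6], [3,5,7], [4,5,6], [4,6,7]

so the chain groups are C_0 ≅ Z^8, C_1 ≅ Z^24, C_2 ≅ Z^16.

∂_1: C_1 → C_0 is given by ∂[p,q] = [q] − [p].
The 8×24 boundary matrix has rank 7 and Smith normal form diag(1,1,1,1,1,1,1).

Boundary ∂_2: C_2 → C_1 acts by ∂[p,q,r] = [q,r] − [p,r] + [p,q]. For instance
  ∂[0,3,4] = [3,4] − [0,4] + [0,3],
  ∂[3,5,7] = [5,7] − [3,7] + [3,5].
The resulting 24×16 matrix has rank 15, and its Smith normal form has invariant factors (1,1,1,1,1,1,1,1,1,1,1,1,1,1,1).

Computing H_k = (kernel of ∂_k) / (image of ∂_{k+1}):

  H_0: rank C_0 − rank ∂_1 = 8 − 7 = 1, and the invariant factors of ∂_1 are all 1, so H_0 ≅ Z.
  H_1: rank ker ∂_1 − rank ∂_2 = (24 − 7) − 15 = 2, and the invariant factors of ∂_2 are all 1, so H_1 ≅ Z^2.
  H_2: rank ker ∂_2 − rank ∂_3 = (16 − 15) − 0 = 1, and there is no ∂_3, so H_2 ≅ Z.

As a check, the Euler characteristic is 8 − 24 + 16 = 0, which agrees with 1 − 2 + 1 = 0.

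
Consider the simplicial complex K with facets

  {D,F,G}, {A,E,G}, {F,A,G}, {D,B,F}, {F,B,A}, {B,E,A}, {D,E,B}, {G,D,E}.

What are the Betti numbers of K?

b_0 = 1, b_1 = 0, b_2 = 1.

Take the total order A < B < D < E < F < G on the vertex set. Then K (dimension 2) consists of the simplices:

  0-simplices (6): A, B, D, E, F, G
  1-simplices (12): AB, AE, AF, AG, BD, BE, BF, DE, DF, DG, EG, FG
  2-simplices (8): ABE, ABF, AEG, AFG, BDE, BDF, DEG, DFG

so the chain groups are C_0 ≅ Z^6, C_1 ≅ Z^12, C_2 ≅ Z^8.

∂_1: C_1 → C_0 sends each edge [p,q] (with p < q) to q − p.
The 6×12 boundary matrix has rank 5 and Smith normal form diag(1,1,1,1,1).

Boundary ∂_2: C_2 → C_1 sends each 2-simplex [p,q,r] to [q,r] − [p,r] + [p,q]. For instance
  ∂ABF = BF − AF + AB,
  ∂DEG = EG − DG + DE.
As a 12×8 matrix over Z this has rank 7, with invariant factors (1,1,1,1,1,1,1).

Reading off H_k = ker ∂_k / im ∂_{k+1}:

  H_0: rank C_0 − rank ∂_1 = 6 − 5 = 1, and the invariant factors of ∂_1 are all 1, so H_0 = Z.
  H_1: rank ker ∂_1 − rank ∂_2 = (12 − 5) − 7 = 0, and the invariant factors of ∂_2 are all 1, so H_1 = 0.
  H_2: rank ker ∂_2 − rank ∂_3 = (8 − 7) − 0 = 1, and there is no ∂_3, so H_2 = Z.

Hence the Betti numbers are b_0 = 1, b_1 = 0, b_2 = 1.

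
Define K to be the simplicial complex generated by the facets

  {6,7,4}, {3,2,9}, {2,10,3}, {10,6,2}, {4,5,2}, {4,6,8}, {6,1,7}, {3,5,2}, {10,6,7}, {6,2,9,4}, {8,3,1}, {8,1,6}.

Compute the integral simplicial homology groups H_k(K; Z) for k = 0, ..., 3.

H_0 ≅ Z,  H_1 ≅ Z,  H_2 = 0,  H_3 = 0.

Order the vertices as 1 < 2 < 3 < 4 < 5 < 6 < 7 < 8 < 9 < 10. Listing each simplex with vertices in this order, K has dimension 3 with simplices:

  0-simplices (10): [1], [2], [3], [4], [5], [6], [7], [8], [9], [10]
  1-simplices (24): (24 of them)
  2-simplices (15): [1,3,8], [1,6,7], [1,6,8], [2,3,5], [2,3,9], [2,3,10], [2,4,5], [2,4,6], [2,4,9], [2,6,9], [2,6,10], [4,6,7], [4,6,8], [4,6,9], [6,7,10]
  3-simplices (1): [2,4,6,9]

giving chain groups C_0 ≅ Z^10, C_1 ≅ Z^24, C_2 ≅ Z^15, C_3 ≅ Z^1.

The boundary map ∂_1: C_1 → C_0 maps an edge to its endpoints' difference, ∂[p,q] = q − p. For instance
  ∂[2,4] = [4] − [2].
The 10×24 boundary matrix has rank 9 and Smith normal form diag(1,1,1,1,1,1,1,1,1).

Boundary ∂_2: C_2 → C_1 maps a triangle to the signed sum of its edges. For instance
  ∂[1,6,7] = [6,7] − [1,7] + [1,6],
  ∂[2,3,9] = [3,9] − [2,9] + [2,3].
As a 24×15 matrix over Z this has rank 14, with invariant factors (1,1,1,1,1,1,1,1,1,1,1,1,1,1).

The boundary map ∂_3: C_3 → C_2 sends each 3-simplex σ to the alternating sum Σ_i (−1)^i (σ with its i-th vertex removed). For instance
  ∂[2,4,6,9] = [4,6,9] − [2,6,9] + [2,4,9] − [2,4,6].
This gives a 15×1 integer matrix of rank 1; reducing to Smith normal form yields diagonal entries (1).

Computing H_k = (kernel of ∂_k) / (image of ∂_{k+1}):

  H_0: rank C_0 − rank ∂_1 = 10 − 9 = 1, and the invariant factors of ∂_1 are all 1, so H_0 ≅ Z.
  H_1: rank ker ∂_1 − rank ∂_2 = (24 − 9) − 14 = 1, and the invariant factors of ∂_2 are all 1, so H_1 ≅ Z.
  H_2: rank ker ∂_2 − rank ∂_3 = (15 − 14) − 1 = 0, and the invariant factors of ∂_3 are all 1, so H_2 ≅ 0.
  H_3: rank ker ∂_3 − rank ∂_4 = (1 − 1) − 0 = 0, and there is no ∂_4, so H_3 ≅ 0.

As a check, the Euler characteristic is 10 − 24 + 15 − 1 = 0, which agrees with 1 − 1 + 0 − 0 = 0.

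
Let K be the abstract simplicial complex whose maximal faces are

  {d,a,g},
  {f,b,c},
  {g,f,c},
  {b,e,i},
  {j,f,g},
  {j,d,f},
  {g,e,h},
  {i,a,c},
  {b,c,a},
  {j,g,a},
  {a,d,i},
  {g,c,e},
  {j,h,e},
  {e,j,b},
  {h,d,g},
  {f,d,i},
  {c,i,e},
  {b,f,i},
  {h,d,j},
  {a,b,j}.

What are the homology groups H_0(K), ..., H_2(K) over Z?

H_0 ≅ Z,  H_1 ≅ Z ⊕ Z/2,  H_2 = 0.

Order the vertices as a < b < c < d < e < f < g < h < i < j. Listing each simplex with vertices in this order, K has dimension 2 with simplices:

  0-simplices (10): a, b, c, d, e, f, g, h, i, j
  1-simplices (30): ab, ac, ad, ag, ai, aj, bc, be, bf, bi, bj, ce, cf, cg, ci, df, dg, dh, di, dj, eg, eh, ei, ej, fg, fi, fj, gh, gj, hj
  2-simplices (20): abc, abj, aci, adg, adi, agj, bcf, bei, bej, bfi, ceg, cei, cfg, dfi, dfj, dgh, dhj, egh, ehj, fgj

Hence C_0 ≅ Z^10, C_1 ≅ Z^30, C_2 ≅ Z^20.

Boundary ∂_1: C_1 → C_0 sends each edge [p,q] (with p < q) to q − p. For instance
  ∂bj = j − b.
This gives a 10×30 integer matrix of rank 9; reducing to Smith normal form yields diagonal entries (1,1,1,1,1,1,1,1,1).

Boundary ∂_2: C_2 → C_1 sends each 2-simplex [p,q,r] to [q,r] − [p,r] + [p,q]. For instance
  ∂ehj = hj − ej + eh,
  ∂cfg = fg − cg + cf.
As a 30×20 matrix over Z this has rank 20, with invariant factors (1,1,1,1,1,1,1,1,1,1,1,1,1,1,1,1,1,1,1,2).

Computing H_k = (kernel of ∂_k) / (image of ∂_{k+1}):

  H_0: rank C_0 − rank ∂_1 = 10 − 9 = 1, and the invariant factors of ∂_1 are all 1, so H_0 = Z.
  H_1: rank ker ∂_1 − rank ∂_2 = (30 − 9) − 20 = 1, and ∂_2 has invariant factor 2 > 1, so H_1 = Z ⊕ Z/2.
  H_2: rank ker ∂_2 − rank ∂_3 = (20 − 20) − 0 = 0, and there is no ∂_3, so H_2 = 0.

As a check, the Euler characteristic is 10 − 30 + 20 = 0, which agrees with 1 − 1 + 0 = 0.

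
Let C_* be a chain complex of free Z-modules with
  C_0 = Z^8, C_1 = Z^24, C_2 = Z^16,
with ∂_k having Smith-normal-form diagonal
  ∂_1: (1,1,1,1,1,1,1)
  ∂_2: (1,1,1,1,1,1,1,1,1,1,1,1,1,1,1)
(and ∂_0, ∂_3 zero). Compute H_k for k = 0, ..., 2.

H_0: b_0 = 8 − 0 − 7 = 1; torsion from ∂_1 factors > 1: none. So H_0 = Z.
H_1: b_1 = 24 − 7 − 15 = 2; torsion from ∂_2 factors > 1: none. So H_1 = Z^2.
H_2: b_2 = 16 − 15 − 0 = 1; torsion from ∂_3 factors > 1: none. So H_2 = Z.

H_0 = Z,  H_1 = Z^2,  H_2 = Z.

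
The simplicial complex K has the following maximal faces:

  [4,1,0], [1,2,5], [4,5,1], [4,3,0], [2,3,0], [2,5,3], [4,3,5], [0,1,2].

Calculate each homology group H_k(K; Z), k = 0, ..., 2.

H_0 = Z,  H_1 = 0,  H_2 = Z.

K has 6 vertices, 12 edges, 8 triangles.
rank ∂_0 = 0, rank ∂_1 = 5 ⇒ b_0 = 6 − 0 − 5 = 1; all invariant factors of ∂_1 are 1 so no torsion. So H_0 = Z.
rank ∂_1 = 5, rank ∂_2 = 7 ⇒ b_1 = 12 − 5 − 7 = 0; all invariant factors of ∂_2 are 1 so no torsion. So H_1 = 0.
rank ∂_2 = 7, rank ∂_3 = 0 ⇒ b_2 = 8 − 7 − 0 = 1. So H_2 = Z.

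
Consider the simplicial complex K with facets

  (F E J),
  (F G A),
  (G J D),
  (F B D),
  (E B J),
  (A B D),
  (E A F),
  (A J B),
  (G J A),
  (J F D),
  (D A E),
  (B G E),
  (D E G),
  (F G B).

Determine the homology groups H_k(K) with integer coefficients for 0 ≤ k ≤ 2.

Take the total order A < B < D < E < F < G < J on the vertex set. Then K (dimension 2) consists of the simplices:

  0-simplices (7): A, B, D, E, F, G, J
  1-simplices (21): AB, AD, AE, AF, AG, AJ, BD, BE, BF, BG, BJ, DE, DF, DG, DJ, EF, EG, EJ, FG, FJ, GJ
  2-simplices (14): ABD, ABJ, ADE, AEF, AFG, AGJ, BDF, BEG, BEJ, BFG, DEG, DFJ, DGJ, EFJ

Hence C_0 ≅ Z^7, C_1 ≅ Z^21, C_2 ≅ Z^14.

Boundary ∂_1: C_1 → C_0 sends each edge [p,q] (with p < q) to q − p. For instance
  ∂DE = E − D.
The resulting 7×21 matrix has rank 6, and its Smith normal form has invariant factors (1,1,1,1,1,1).

The boundary map ∂_2: C_2 → C_1 sends each 2-simplex [p,q,r] to [q,r] − [p,r] + [p,q]. For instance
  ∂ABD = BD − AD + AB,
  ∂BEJ = EJ − BJ + BE.
The 21×14 boundary matrix has rank 13 and Smith normal form diag(1,1,1,1,1,1,1,1,1,1,1,1,1).

Computing H_k = (kernel of ∂_k) / (image of ∂_{k+1}):

  H_0: rank C_0 − rank ∂_1 = 7 − 6 = 1, and the invariant factors of ∂_1 are all 1, so H_0 ≅ Z.
  H_1: rank ker ∂_1 − rank ∂_2 = (21 − 6) − 13 = 2, and the invariant factors of ∂_2 are all 1, so H_1 ≅ Z^2.
  H_2: rank ker ∂_2 − rank ∂_3 = (14 − 13) − 0 = 1, and there is no ∂_3, so H_2 ≅ Z.

As a check, the Euler characteristic is 7 − 21 + 14 = 0, which agrees with 1 − 2 + 1 = 0.
(K is a triangulation of the torus T^2.)

H_0 ≅ Z,  H_1 ≅ Z^2,  H_2 ≅ Z.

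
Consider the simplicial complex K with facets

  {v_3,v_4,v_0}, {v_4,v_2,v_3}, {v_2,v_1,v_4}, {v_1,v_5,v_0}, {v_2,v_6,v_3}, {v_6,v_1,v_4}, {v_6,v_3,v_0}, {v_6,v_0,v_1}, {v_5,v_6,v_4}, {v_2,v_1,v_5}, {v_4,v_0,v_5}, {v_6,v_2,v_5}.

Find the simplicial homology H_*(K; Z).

Order the vertices as v_0 < v_1 < v_2 < v_3 < v_4 < v_5 < v_6. Listing each simplex with vertices in this order, K has dimension 2 with simplices:

  0-simplices (7): [v_0], [v_1], [v_2], [v_3], [v_4], [v_5], [v_6]
  1-simplices (18): (18 of them)
  2-simplices (12): (12 of them)

Hence C_0 ≅ Z^7, C_1 ≅ Z^18, C_2 ≅ Z^12.

∂_1: C_1 → C_0 maps an edge to its endpoints' difference, ∂[p,q] = q − p.
The 7×18 boundary matrix has rank 6 and Smith normal form diag(1,1,1,1,1,1).

Boundary ∂_2: C_2 → C_1 acts by ∂[p,q,r] = [q,r] − [p,r] + [p,q]. For instance
  ∂[v_4,v_5,v_6] = [v_5,v_6] − [v_4,v_6] + [v_4,v_5],
  ∂[v_0,v_1,v_6] = [v_1,v_6] − [v_0,v_6] + [v_0,v_1].
This gives a 18×12 integer matrix of rank 12; reducing to Smith normal form yields diagonal entries (1,1,1,1,1,1,1,1,1,1,1,2).

Now H_k = ker ∂_k / im ∂_{k+1}, so:

  H_0: rank C_0 − rank ∂_1 = 7 − 6 = 1, and the invariant factors of ∂_1 are all 1, so H_0 = Z.
  H_1: rank ker ∂_1 − rank ∂_2 = (18 − 6) − 12 = 0, and ∂_2 has invariant factor 2 > 1, so H_1 = Z/2.
  H_2: rank ker ∂_2 − rank ∂_3 = (12 − 12) − 0 = 0, and there is no ∂_3, so H_2 = 0.

As a check, the Euler characteristic is 7 − 18 + 12 = 1, which agrees with 1 − 0 + 0 = 1.

H_0 ≅ Z,  H_1 ≅ Z/2,  H_2 = 0.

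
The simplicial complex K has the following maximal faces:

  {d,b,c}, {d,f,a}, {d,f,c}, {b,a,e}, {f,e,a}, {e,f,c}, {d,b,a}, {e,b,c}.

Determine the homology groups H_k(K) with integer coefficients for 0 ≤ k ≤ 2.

Order the vertices as a < b < c < d < e < f. Listing each simplex with vertices in this order, K has dimension 2 with simplices:

  0-simplices (6): a, b, c, d, e, f
  1-simplices (12): ab, ad, ae, af, bc, bd, be, cd, ce, cf, df, ef
  2-simplices (8): abd, abe, adf, aef, bcd, bce, cdf, cef

so the chain groups are C_0 ≅ Z^6, C_1 ≅ Z^12, C_2 ≅ Z^8.

The boundary map ∂_1: C_1 → C_0 is given by ∂[p,q] = [q] − [p]. For instance
  ∂df = f − d.
As a 6×12 matrix over Z this has rank 5, with invariant factors (1,1,1,1,1).

The boundary map ∂_2: C_2 → C_1 maps a triangle to the signed sum of its edges. For instance
  ∂abd = bd − ad + ab,
  ∂cef = ef − cf + ce.
This gives a 12×8 integer matrix of rank 7; reducing to Smith normal form yields diagonal entries (1,1,1,1,1,1,1).

Reading off H_k = ker ∂_k / im ∂_{k+1}:

  H_0: rank C_0 − rank ∂_1 = 6 − 5 = 1, and the invariant factors of ∂_1 are all 1, so H_0 = Z.
  H_1: rank ker ∂_1 − rank ∂_2 = (12 − 5) − 7 = 0, and the invariant factors of ∂_2 are all 1, so H_1 = 0.
  H_2: rank ker ∂_2 − rank ∂_3 = (8 − 7) − 0 = 1, and there is no ∂_3, so H_2 = Z.

(K is a triangulation of the 2-sphere S^2.)

H_0 = Z,  H_1 = 0,  H_2 = Z.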